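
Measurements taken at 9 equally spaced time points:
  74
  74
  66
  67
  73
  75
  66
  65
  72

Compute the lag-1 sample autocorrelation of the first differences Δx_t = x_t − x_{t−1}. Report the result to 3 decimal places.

First differences Δx: 0, -8, 1, 6, 2, -9, -1, 7
Mean of differences = -0.2500
Numerator Σ(Δx_t−Δx̄)(Δx_{t+1}−Δx̄) = -8.3125
Denominator Σ(Δx_t−Δx̄)² = 235.5000
r_1(Δx) = -8.3125 / 235.5000 = -0.035

-0.035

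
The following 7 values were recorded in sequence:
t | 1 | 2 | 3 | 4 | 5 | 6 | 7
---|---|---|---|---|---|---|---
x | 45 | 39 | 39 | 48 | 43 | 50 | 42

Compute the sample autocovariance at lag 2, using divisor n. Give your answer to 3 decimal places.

0.752

Mean x̄ = (45 + 39 + 39 + 48 + 43 + 50 + 42)/7 = 43.7143
Deviations: 1.2857, -4.7143, -4.7143, 4.2857, -0.7143, 6.2857, -1.7143
Σ_{t=1}^{5}(x_t−x̄)(x_{t+2}−x̄) = 5.2653
γ_2 = 5.2653 / 7 = 0.752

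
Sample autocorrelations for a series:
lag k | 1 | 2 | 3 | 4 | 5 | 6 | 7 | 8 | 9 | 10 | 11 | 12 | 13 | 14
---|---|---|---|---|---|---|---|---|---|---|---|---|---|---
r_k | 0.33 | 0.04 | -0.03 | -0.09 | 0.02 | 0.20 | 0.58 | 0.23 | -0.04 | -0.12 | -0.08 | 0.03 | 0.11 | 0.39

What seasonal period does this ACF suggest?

7

The largest autocorrelation is r_7 = 0.58, with a weaker echo at lag 14 (0.39); the remaining lags stay at or below 0.33. The elevated value at lag 1 (0.33), dropping to 0.04 at lag 2, reflects decaying short-term dependence rather than seasonality.
The dominant spike at lag 7 indicates a seasonal period of 7.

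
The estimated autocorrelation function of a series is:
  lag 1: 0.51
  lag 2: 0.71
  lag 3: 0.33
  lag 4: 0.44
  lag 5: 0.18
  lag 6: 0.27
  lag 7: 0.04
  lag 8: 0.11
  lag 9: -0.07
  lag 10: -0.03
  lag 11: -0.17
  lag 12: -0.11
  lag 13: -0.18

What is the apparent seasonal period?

2

The largest autocorrelation is r_2 = 0.71; the remaining lags stay at or below 0.51.
The dominant spike at lag 2 indicates a seasonal period of 2.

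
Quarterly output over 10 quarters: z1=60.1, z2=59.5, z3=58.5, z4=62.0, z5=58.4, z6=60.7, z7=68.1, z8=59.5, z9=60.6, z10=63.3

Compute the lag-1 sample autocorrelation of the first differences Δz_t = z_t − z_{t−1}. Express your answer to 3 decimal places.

First differences Δz: -0.6, -1.0, 3.5, -3.6, 2.3, 7.4, -8.6, 1.1, 2.7
Mean of differences = 0.3556
Numerator Σ(Δz_t−Δz̄)(Δz_{t+1}−Δz̄) = -77.4075
Denominator Σ(Δz_t−Δz̄)² = 167.9422
r_1(Δz) = -77.4075 / 167.9422 = -0.461

-0.461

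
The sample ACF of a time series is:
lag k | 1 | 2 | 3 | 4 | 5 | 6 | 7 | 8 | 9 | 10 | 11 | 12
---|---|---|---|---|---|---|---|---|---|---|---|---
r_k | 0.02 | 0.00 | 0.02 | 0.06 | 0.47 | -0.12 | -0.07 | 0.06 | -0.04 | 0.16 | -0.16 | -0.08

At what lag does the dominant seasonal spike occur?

5

The largest autocorrelation is r_5 = 0.47, with a weaker echo at lag 10 (0.16); the remaining lags stay at or below 0.06.
The dominant spike at lag 5 indicates a seasonal period of 5.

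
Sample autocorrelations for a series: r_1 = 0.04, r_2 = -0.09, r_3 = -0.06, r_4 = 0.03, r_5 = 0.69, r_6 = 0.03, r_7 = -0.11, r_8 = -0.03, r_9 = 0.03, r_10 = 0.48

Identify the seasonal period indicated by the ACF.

5

The largest autocorrelation is r_5 = 0.69, with a weaker echo at lag 10 (0.48); the remaining lags stay at or below 0.04.
The dominant spike at lag 5 indicates a seasonal period of 5.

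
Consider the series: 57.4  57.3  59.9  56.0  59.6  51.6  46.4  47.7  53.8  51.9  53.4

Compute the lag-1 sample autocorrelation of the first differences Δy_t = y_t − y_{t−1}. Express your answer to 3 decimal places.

First differences Δy: -0.1, 2.6, -3.9, 3.6, -8.0, -5.2, 1.3, 6.1, -1.9, 1.5
Mean of differences = -0.4000
Numerator Σ(Δy_t−Δȳ)(Δy_{t+1}−Δȳ) = -27.2300
Denominator Σ(Δy_t−Δȳ)² = 169.1400
r_1(Δy) = -27.2300 / 169.1400 = -0.161

-0.161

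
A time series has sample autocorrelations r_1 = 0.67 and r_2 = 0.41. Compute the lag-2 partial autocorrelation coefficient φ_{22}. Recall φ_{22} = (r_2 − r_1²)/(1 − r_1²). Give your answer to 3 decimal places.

φ_{22} = (r_2 − r_1²) / (1 − r_1²)
r_1² = (0.67)² = 0.4489
Numerator = 0.41 − 0.4489 = -0.0389; denominator = 1 − 0.4489 = 0.5511
φ_{22} = -0.0389 / 0.5511 = -0.071

-0.071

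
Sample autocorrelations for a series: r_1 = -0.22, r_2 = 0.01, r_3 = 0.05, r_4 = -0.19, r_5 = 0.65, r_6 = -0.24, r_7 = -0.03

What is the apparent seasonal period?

5

The largest autocorrelation is r_5 = 0.65; the remaining lags stay at or below 0.05.
The dominant spike at lag 5 indicates a seasonal period of 5.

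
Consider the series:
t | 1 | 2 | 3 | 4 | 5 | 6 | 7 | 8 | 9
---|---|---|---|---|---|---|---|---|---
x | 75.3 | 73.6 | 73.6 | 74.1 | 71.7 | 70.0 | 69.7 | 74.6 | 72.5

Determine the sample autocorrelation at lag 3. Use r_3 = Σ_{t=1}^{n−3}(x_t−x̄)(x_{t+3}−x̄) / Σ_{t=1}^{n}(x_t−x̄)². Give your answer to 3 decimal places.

Mean x̄ = (75.3 + 73.6 + 73.6 + 74.1 + 71.7 + 70.0 + 69.7 + 74.6 + 72.5)/9 = 72.7889
Σ(x_t−x̄)(x_{t+3}−x̄) = (3.2923) + (-0.8832) + (-2.2621) + (-4.0499) + (-1.9721) + (0.8057) = -5.0693
Denominator Σ(x_t−x̄)² = 31.2089
r_3 = -5.0693 / 31.2089 = -0.162

-0.162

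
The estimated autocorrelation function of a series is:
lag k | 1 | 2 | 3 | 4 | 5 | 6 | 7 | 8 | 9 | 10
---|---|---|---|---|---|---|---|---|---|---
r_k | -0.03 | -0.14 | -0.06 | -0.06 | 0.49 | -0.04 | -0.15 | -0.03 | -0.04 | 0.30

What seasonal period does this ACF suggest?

5

The largest autocorrelation is r_5 = 0.49, with a weaker echo at lag 10 (0.30); the remaining lags stay at or below -0.03.
The dominant spike at lag 5 indicates a seasonal period of 5.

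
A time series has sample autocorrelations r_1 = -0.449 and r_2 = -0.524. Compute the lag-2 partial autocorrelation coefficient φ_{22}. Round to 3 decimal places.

φ_{22} = (r_2 − r_1²) / (1 − r_1²)
r_1² = (-0.449)² = 0.201601
Numerator = -0.524 − 0.2016 = -0.7256; denominator = 1 − 0.2016 = 0.7984
φ_{22} = -0.7256 / 0.7984 = -0.909

-0.909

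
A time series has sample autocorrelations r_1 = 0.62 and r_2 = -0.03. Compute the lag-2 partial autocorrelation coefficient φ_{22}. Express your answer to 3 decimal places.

-0.673

φ_{22} = (r_2 − r_1²) / (1 − r_1²)
r_1² = (0.62)² = 0.3844
Numerator = -0.03 − 0.3844 = -0.4144; denominator = 1 − 0.3844 = 0.6156
φ_{22} = -0.4144 / 0.6156 = -0.673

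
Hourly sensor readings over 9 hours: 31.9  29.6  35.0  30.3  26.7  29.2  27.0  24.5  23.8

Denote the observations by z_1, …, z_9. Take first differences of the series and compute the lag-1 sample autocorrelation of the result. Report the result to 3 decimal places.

-0.434

First differences Δz: -2.3, 5.4, -4.7, -3.6, 2.5, -2.2, -2.5, -0.7
Mean of differences = -1.0125
Numerator Σ(Δz_t−Δz̄)(Δz_{t+1}−Δz̄) = -34.3189
Denominator Σ(Δz_t−Δz̄)² = 79.1288
r_1(Δz) = -34.3189 / 79.1288 = -0.434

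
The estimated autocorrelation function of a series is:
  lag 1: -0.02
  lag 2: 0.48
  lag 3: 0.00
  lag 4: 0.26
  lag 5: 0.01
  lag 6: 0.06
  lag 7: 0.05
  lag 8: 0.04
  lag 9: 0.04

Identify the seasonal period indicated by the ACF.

2

The largest autocorrelation is r_2 = 0.48, with a weaker echo at lag 4 (0.26); the remaining lags stay at or below 0.06.
The dominant spike at lag 2 indicates a seasonal period of 2.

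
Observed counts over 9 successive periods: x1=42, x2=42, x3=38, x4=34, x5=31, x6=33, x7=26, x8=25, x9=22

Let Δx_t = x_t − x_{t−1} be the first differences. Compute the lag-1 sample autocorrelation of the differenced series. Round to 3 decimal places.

-0.569

First differences Δx: 0, -4, -4, -3, 2, -7, -1, -3
Mean of differences = -2.5000
Numerator Σ(Δx_t−Δx̄)(Δx_{t+1}−Δx̄) = -30.7500
Denominator Σ(Δx_t−Δx̄)² = 54.0000
r_1(Δx) = -30.7500 / 54.0000 = -0.569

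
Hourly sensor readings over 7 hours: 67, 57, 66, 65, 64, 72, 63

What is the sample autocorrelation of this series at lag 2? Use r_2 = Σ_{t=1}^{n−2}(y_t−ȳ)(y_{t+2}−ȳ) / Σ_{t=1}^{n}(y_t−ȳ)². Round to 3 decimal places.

Mean ȳ = (67 + 57 + 66 + 65 + 64 + 72 + 63)/7 = 64.8571
Numerator Σ_{t=1}^{5}(y_t−ȳ)(y_{t+2}−ȳ) = 2.9592
Denominator Σ(y_t−ȳ)² = 122.8571
r_2 = 2.9592 / 122.8571 = 0.024

0.024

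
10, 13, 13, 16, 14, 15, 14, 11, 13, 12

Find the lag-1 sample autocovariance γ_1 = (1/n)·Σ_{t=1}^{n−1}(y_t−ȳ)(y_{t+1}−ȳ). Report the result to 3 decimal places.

Mean ȳ = (10 + 13 + 13 + 16 + 14 + 15 + 14 + 11 + 13 + 12)/10 = 13.1000
Σ_{t=1}^{9}(y_t−ȳ)(y_{t+1}−ȳ) = 4.4900
γ_1 = 4.4900 / 10 = 0.449

0.449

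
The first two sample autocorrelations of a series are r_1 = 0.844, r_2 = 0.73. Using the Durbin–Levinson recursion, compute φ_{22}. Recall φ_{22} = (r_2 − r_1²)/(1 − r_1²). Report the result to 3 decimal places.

0.061

φ_{22} = (r_2 − r_1²) / (1 − r_1²)
r_1² = (0.844)² = 0.712336
Numerator = 0.73 − 0.7123 = 0.0177; denominator = 1 − 0.7123 = 0.2877
φ_{22} = 0.0177 / 0.2877 = 0.061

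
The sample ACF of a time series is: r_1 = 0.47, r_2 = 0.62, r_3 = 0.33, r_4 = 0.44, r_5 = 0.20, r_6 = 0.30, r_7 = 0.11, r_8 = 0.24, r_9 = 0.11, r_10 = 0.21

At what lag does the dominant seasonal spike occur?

2

The largest autocorrelation is r_2 = 0.62; the remaining lags stay at or below 0.47.
The dominant spike at lag 2 indicates a seasonal period of 2.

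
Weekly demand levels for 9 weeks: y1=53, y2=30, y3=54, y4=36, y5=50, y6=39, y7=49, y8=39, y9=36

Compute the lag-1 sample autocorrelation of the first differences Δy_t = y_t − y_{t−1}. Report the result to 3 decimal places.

-0.811

First differences Δy: -23, 24, -18, 14, -11, 10, -10, -3
Mean of differences = -2.1250
Numerator Σ(Δy_t−Δȳ)(Δy_{t+1}−Δȳ) = -1555.3906
Denominator Σ(Δy_t−Δȳ)² = 1918.8750
r_1(Δy) = -1555.3906 / 1918.8750 = -0.811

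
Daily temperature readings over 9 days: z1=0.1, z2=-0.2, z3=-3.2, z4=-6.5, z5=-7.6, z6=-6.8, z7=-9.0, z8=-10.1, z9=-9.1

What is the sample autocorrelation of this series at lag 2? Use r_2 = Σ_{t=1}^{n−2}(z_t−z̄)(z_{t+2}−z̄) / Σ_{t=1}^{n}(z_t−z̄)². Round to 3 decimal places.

Mean z̄ = (0.1 − 0.2 − 3.2 − 6.5 − 7.6 − 6.8 − 9.0 − 10.1 − 9.1)/9 = -5.8222
Σ(z_t−z̄)(z_{t+2}−z̄) = (15.5294) + (-3.8106) + (-4.6617) + (0.6627) + (5.6494) + (4.1827) + (10.4160) = 27.9679
Denominator Σ(z_t−z̄)² = 117.2756
r_2 = 27.9679 / 117.2756 = 0.238

0.238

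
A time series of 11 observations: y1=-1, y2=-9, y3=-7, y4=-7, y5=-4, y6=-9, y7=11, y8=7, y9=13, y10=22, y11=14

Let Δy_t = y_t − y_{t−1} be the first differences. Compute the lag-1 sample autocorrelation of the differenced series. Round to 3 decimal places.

-0.446

First differences Δy: -8, 2, 0, 3, -5, 20, -4, 6, 9, -8
Mean of differences = 1.5000
Numerator Σ(Δy_t−Δȳ)(Δy_{t+1}−Δȳ) = -301.7500
Denominator Σ(Δy_t−Δȳ)² = 676.5000
r_1(Δy) = -301.7500 / 676.5000 = -0.446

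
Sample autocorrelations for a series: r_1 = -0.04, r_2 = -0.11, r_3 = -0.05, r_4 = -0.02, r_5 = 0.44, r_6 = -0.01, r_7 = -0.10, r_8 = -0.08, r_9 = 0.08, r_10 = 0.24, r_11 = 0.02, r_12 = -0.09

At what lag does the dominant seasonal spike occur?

5

The largest autocorrelation is r_5 = 0.44, with a weaker echo at lag 10 (0.24); the remaining lags stay at or below 0.08.
The dominant spike at lag 5 indicates a seasonal period of 5.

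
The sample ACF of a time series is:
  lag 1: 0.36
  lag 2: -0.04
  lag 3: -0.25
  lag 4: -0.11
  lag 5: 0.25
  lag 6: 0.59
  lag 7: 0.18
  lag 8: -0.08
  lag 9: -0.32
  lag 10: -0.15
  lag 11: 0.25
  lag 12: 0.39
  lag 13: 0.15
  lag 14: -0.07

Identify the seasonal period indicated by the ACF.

The largest autocorrelation is r_6 = 0.59, with a weaker echo at lag 12 (0.39); the remaining lags stay at or below 0.36.
The dominant spike at lag 6 indicates a seasonal period of 6.

6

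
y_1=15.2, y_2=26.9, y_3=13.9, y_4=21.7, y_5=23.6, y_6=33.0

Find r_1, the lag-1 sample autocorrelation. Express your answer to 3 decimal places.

-0.204

Mean ȳ = (15.2 + 26.9 + 13.9 + 21.7 + 23.6 + 33.0)/6 = 22.3833
Deviations from mean: -7.1833, 4.5167, -8.4833, -0.6833, 1.2167, 10.6167
Numerator Σ_{t=1}^{5}(y_t−ȳ)(y_{t+1}−ȳ) = -52.8786
Denominator Σ(y_t−ȳ)² = 258.6283
r_1 = -52.8786 / 258.6283 = -0.204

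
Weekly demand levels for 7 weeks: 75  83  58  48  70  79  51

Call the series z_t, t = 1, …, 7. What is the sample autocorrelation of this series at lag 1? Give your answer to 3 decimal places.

-0.048

Mean z̄ = (75 + 83 + 58 + 48 + 70 + 79 + 51)/7 = 66.2857
Deviations from mean: 8.7143, 16.7143, -8.2857, -18.2857, 3.7143, 12.7143, -15.2857
Σ(z_t−z̄)(z_{t+1}−z̄) = (145.6531) + (-138.4898) + (151.5102) + (-67.9184) + (47.2245) + (-194.3469) = -56.3673
Denominator Σ(z_t−z̄)² = 1167.4286
r_1 = -56.3673 / 1167.4286 = -0.048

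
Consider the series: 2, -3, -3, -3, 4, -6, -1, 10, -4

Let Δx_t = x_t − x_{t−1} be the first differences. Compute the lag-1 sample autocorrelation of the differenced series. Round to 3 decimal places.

First differences Δx: -5, 0, 0, 7, -10, 5, 11, -14
Mean of differences = -0.7500
Numerator Σ(Δx_t−Δx̄)(Δx_{t+1}−Δx̄) = -209.8125
Denominator Σ(Δx_t−Δx̄)² = 511.5000
r_1(Δx) = -209.8125 / 511.5000 = -0.410

-0.410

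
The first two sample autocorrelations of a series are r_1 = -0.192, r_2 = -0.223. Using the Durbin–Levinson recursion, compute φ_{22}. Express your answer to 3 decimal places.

-0.270

φ_{22} = (r_2 − r_1²) / (1 − r_1²)
r_1² = (-0.192)² = 0.036864
Numerator = -0.223 − 0.0369 = -0.2599; denominator = 1 − 0.0369 = 0.9631
φ_{22} = -0.2599 / 0.9631 = -0.270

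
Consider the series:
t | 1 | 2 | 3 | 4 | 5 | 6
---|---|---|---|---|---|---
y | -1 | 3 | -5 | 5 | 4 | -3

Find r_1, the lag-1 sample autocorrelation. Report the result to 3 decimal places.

Mean ȳ = (-1 + 3 − 5 + 5 + 4 − 3)/6 = 0.5000
Deviations from mean: -1.5000, 2.5000, -5.5000, 4.5000, 3.5000, -3.5000
Σ(y_t−ȳ)(y_{t+1}−ȳ) = (-3.7500) + (-13.7500) + (-24.7500) + (15.7500) + (-12.2500) = -38.7500
Denominator Σ(y_t−ȳ)² = 83.5000
r_1 = -38.7500 / 83.5000 = -0.464

-0.464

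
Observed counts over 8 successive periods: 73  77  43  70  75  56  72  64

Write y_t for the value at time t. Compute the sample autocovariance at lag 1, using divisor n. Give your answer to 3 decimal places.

Mean ȳ = (73 + 77 + 43 + 70 + 75 + 56 + 72 + 64)/8 = 66.2500
Deviations: 6.7500, 10.7500, -23.2500, 3.7500, 8.7500, -10.2500, 5.7500, -2.2500
Σ_{t=1}^{7}(y_t−ȳ)(y_{t+1}−ȳ) = -393.3125
γ_1 = -393.3125 / 8 = -49.164

-49.164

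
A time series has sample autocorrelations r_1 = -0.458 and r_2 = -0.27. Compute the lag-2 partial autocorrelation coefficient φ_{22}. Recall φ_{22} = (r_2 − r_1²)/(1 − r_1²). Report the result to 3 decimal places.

-0.607

φ_{22} = (r_2 − r_1²) / (1 − r_1²)
r_1² = (-0.458)² = 0.209764
Numerator = -0.27 − 0.2098 = -0.4798; denominator = 1 − 0.2098 = 0.7902
φ_{22} = -0.4798 / 0.7902 = -0.607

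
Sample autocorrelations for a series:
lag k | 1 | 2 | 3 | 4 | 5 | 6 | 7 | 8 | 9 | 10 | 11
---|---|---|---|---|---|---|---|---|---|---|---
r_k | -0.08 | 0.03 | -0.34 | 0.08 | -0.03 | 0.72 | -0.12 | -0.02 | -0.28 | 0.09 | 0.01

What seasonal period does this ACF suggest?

6

The largest autocorrelation is r_6 = 0.72; the remaining lags stay at or below 0.09.
The dominant spike at lag 6 indicates a seasonal period of 6.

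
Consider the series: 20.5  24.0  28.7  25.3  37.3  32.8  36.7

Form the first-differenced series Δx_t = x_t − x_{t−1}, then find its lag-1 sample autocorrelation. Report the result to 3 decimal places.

-0.787

First differences Δx: 3.5, 4.7, -3.4, 12.0, -4.5, 3.9
Mean of differences = 2.7000
Numerator Σ(Δx_t−Δx̄)(Δx_{t+1}−Δx̄) = -142.9300
Denominator Σ(Δx_t−Δx̄)² = 181.6200
r_1(Δx) = -142.9300 / 181.6200 = -0.787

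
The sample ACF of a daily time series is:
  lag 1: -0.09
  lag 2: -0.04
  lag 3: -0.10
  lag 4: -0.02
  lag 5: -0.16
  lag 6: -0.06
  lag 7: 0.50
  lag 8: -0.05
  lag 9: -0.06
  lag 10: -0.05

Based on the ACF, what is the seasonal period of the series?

7

The largest autocorrelation is r_7 = 0.50; the remaining lags stay at or below -0.02.
The dominant spike at lag 7 indicates a seasonal period of 7.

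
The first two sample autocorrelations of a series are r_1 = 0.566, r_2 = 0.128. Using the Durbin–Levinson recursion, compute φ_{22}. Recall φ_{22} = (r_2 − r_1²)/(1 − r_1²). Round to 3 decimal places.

φ_{22} = (r_2 − r_1²) / (1 − r_1²)
r_1² = (0.566)² = 0.320356
Numerator = 0.128 − 0.3204 = -0.1924; denominator = 1 − 0.3204 = 0.6796
φ_{22} = -0.1924 / 0.6796 = -0.283

-0.283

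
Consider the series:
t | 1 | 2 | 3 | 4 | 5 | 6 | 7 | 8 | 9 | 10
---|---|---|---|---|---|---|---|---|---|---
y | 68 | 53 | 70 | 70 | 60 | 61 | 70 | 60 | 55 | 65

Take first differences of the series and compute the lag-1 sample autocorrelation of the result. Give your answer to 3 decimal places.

First differences Δy: -15, 17, 0, -10, 1, 9, -10, -5, 10
Mean of differences = -0.3333
Numerator Σ(Δy_t−Δȳ)(Δy_{t+1}−Δȳ) = -345.4444
Denominator Σ(Δy_t−Δȳ)² = 920.0000
r_1(Δy) = -345.4444 / 920.0000 = -0.375

-0.375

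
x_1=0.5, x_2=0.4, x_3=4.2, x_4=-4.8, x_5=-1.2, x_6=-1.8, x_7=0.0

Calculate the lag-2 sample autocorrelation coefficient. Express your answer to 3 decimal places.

Mean x̄ = (0.5 + 0.4 + 4.2 − 4.8 − 1.2 − 1.8 + 0.0)/7 = -0.3857
Deviations from mean: 0.8857, 0.7857, 4.5857, -4.4143, -0.8143, -1.4143, 0.3857
Σ(x_t−x̄)(x_{t+2}−x̄) = (4.0616) + (-3.4684) + (-3.7341) + (6.2431) + (-0.3141) = 2.7882
Denominator Σ(x_t−x̄)² = 44.7286
r_2 = 2.7882 / 44.7286 = 0.062

0.062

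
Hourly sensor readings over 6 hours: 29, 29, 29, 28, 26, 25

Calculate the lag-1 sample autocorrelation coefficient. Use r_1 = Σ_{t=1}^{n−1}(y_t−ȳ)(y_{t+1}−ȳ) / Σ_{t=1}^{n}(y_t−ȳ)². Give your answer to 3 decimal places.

Mean ȳ = (29 + 29 + 29 + 28 + 26 + 25)/6 = 27.6667
Σ(y_t−ȳ)(y_{t+1}−ȳ) = (1.7778) + (1.7778) + (0.4444) + (-0.5556) + (4.4444) = 7.8889
Denominator Σ(y_t−ȳ)² = 15.3333
r_1 = 7.8889 / 15.3333 = 0.514

0.514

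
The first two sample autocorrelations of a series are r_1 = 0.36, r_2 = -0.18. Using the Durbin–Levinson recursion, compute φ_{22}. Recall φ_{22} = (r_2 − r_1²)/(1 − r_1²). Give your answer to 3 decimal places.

φ_{22} = (r_2 − r_1²) / (1 − r_1²)
r_1² = (0.36)² = 0.1296
Numerator = -0.18 − 0.1296 = -0.3096; denominator = 1 − 0.1296 = 0.8704
φ_{22} = -0.3096 / 0.8704 = -0.356

-0.356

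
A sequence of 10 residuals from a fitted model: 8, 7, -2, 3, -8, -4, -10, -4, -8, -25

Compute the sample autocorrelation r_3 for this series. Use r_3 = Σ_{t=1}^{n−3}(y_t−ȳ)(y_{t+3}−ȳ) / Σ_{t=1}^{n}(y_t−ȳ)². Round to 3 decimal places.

Mean ȳ = (8 + 7 − 2 + 3 − 8 − 4 − 10 − 4 − 8 − 25)/10 = -4.3000
Σ(y_t−ȳ)(y_{t+3}−ȳ) = (89.7900) + (-41.8100) + (0.6900) + (-41.6100) + (-1.1100) + (-1.1100) + (117.9900) = 122.8300
Denominator Σ(y_t−ȳ)² = 826.1000
r_3 = 122.8300 / 826.1000 = 0.149

0.149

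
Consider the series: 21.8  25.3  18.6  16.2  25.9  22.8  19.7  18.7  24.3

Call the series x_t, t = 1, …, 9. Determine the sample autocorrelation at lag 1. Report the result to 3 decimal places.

-0.190

Mean x̄ = (21.8 + 25.3 + 18.6 + 16.2 + 25.9 + 22.8 + 19.7 + 18.7 + 24.3)/9 = 21.4778
Numerator Σ_{t=1}^{8}(x_t−x̄)(x_{t+1}−x̄) = -17.3238
Denominator Σ(x_t−x̄)² = 90.9956
r_1 = -17.3238 / 90.9956 = -0.190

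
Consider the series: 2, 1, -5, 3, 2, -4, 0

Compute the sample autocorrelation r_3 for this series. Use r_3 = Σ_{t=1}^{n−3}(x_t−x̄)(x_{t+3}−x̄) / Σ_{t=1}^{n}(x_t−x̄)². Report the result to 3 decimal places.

0.482

Mean x̄ = (2 + 1 − 5 + 3 + 2 − 4 + 0)/7 = -0.1429
Numerator Σ_{t=1}^{4}(x_t−x̄)(x_{t+3}−x̄) = 28.3673
Denominator Σ(x_t−x̄)² = 58.8571
r_3 = 28.3673 / 58.8571 = 0.482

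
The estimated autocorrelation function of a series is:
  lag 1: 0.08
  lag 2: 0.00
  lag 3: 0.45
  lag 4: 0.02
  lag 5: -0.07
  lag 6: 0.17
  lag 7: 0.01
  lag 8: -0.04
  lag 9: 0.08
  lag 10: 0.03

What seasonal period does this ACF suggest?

3

The largest autocorrelation is r_3 = 0.45, with a weaker echo at lag 6 (0.17); the remaining lags stay at or below 0.08.
The dominant spike at lag 3 indicates a seasonal period of 3.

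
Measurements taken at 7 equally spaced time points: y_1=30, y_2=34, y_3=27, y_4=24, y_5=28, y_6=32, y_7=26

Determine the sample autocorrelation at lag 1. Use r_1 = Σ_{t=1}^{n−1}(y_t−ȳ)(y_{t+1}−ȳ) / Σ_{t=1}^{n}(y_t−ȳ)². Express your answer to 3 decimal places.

-0.028

Mean ȳ = (30 + 34 + 27 + 24 + 28 + 32 + 26)/7 = 28.7143
Deviations from mean: 1.2857, 5.2857, -1.7143, -4.7143, -0.7143, 3.2857, -2.7143
Numerator Σ_{t=1}^{6}(y_t−ȳ)(y_{t+1}−ȳ) = -2.0816
Denominator Σ(y_t−ȳ)² = 73.4286
r_1 = -2.0816 / 73.4286 = -0.028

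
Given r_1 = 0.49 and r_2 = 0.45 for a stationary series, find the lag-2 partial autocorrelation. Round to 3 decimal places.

φ_{22} = (r_2 − r_1²) / (1 − r_1²)
r_1² = (0.49)² = 0.2401
Numerator = 0.45 − 0.2401 = 0.2099; denominator = 1 − 0.2401 = 0.7599
φ_{22} = 0.2099 / 0.7599 = 0.276

0.276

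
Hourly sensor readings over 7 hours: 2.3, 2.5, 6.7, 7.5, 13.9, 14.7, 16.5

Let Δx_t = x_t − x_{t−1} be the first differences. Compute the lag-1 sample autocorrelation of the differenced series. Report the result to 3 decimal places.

First differences Δx: 0.2, 4.2, 0.8, 6.4, 0.8, 1.8
Mean of differences = 2.3667
Numerator Σ(Δx_t−Δx̄)(Δx_{t+1}−Δx̄) = -18.5944
Denominator Σ(Δx_t−Δx̄)² = 29.5533
r_1(Δx) = -18.5944 / 29.5533 = -0.629

-0.629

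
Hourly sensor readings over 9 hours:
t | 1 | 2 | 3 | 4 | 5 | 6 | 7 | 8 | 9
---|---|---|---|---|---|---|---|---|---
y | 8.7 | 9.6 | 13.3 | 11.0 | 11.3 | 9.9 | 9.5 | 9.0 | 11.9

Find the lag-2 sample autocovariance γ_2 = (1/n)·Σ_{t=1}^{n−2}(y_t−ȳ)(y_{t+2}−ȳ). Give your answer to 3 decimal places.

Mean ȳ = (8.7 + 9.6 + 13.3 + 11.0 + 11.3 + 9.9 + 9.5 + 9.0 + 11.9)/9 = 10.4667
Σ_{t=1}^{7}(y_t−ȳ)(y_{t+2}−ȳ) = -4.7689
γ_2 = -4.7689 / 9 = -0.530

-0.530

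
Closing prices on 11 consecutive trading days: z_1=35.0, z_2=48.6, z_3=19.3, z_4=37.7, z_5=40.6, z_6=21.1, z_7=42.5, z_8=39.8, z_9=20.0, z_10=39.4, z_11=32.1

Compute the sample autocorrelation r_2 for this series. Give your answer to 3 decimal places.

-0.184

Mean z̄ = (35.0 + 48.6 + 19.3 + 37.7 + 40.6 + 21.1 + 42.5 + 39.8 + 20.0 + 39.4 + 32.1)/11 = 34.1909
Numerator Σ_{t=1}^{9}(z_t−z̄)(z_{t+2}−z̄) = -182.0574
Denominator Σ(z_t−z̄)² = 988.1691
r_2 = -182.0574 / 988.1691 = -0.184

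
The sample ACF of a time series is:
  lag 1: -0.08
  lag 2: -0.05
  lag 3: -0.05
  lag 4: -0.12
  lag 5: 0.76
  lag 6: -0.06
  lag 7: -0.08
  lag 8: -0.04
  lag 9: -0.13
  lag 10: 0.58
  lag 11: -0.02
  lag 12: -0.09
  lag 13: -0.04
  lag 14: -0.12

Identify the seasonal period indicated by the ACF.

5

The largest autocorrelation is r_5 = 0.76, with a weaker echo at lag 10 (0.58); the remaining lags stay at or below -0.02.
The dominant spike at lag 5 indicates a seasonal period of 5.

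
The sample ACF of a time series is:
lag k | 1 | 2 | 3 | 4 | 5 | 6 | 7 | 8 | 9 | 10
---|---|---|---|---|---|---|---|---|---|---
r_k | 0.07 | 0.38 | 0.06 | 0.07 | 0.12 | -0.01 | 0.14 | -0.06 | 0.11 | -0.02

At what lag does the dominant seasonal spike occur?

2

The largest autocorrelation is r_2 = 0.38; the remaining lags stay at or below 0.14.
The dominant spike at lag 2 indicates a seasonal period of 2.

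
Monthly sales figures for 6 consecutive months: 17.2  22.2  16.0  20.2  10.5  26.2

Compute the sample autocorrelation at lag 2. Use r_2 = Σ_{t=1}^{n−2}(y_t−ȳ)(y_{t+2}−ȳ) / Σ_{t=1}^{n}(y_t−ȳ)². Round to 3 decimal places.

Mean ȳ = (17.2 + 22.2 + 16.0 + 20.2 + 10.5 + 26.2)/6 = 18.7167
Deviations from mean: -1.5167, 3.4833, -2.7167, 1.4833, -8.2167, 7.4833
Σ(y_t−ȳ)(y_{t+2}−ȳ) = (4.1203) + (5.1669) + (22.3219) + (11.1003) = 42.7094
Denominator Σ(y_t−ȳ)² = 147.5283
r_2 = 42.7094 / 147.5283 = 0.289

0.289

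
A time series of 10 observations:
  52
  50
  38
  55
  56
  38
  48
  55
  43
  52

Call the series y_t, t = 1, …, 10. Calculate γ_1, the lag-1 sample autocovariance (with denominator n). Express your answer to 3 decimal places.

-16.079

Mean ȳ = (52 + 50 + 38 + 55 + 56 + 38 + 48 + 55 + 43 + 52)/10 = 48.7000
Σ_{t=1}^{9}(y_t−ȳ)(y_{t+1}−ȳ) = -160.7900
γ_1 = -160.7900 / 10 = -16.079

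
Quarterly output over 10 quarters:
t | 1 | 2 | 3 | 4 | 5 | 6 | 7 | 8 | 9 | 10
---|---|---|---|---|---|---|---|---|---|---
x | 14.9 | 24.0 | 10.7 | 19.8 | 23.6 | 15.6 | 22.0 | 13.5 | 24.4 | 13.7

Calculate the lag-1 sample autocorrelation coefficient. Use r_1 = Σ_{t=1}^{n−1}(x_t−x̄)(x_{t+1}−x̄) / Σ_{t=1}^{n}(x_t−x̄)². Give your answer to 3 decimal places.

Mean x̄ = (14.9 + 24.0 + 10.7 + 19.8 + 23.6 + 15.6 + 22.0 + 13.5 + 24.4 + 13.7)/10 = 18.2200
Numerator Σ_{t=1}^{9}(x_t−x̄)(x_{t+1}−x̄) = -164.9804
Denominator Σ(x_t−x̄)² = 234.4760
r_1 = -164.9804 / 234.4760 = -0.704

-0.704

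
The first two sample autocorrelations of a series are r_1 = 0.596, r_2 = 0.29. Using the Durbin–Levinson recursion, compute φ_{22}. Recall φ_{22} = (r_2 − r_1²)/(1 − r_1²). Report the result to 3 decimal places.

-0.101

φ_{22} = (r_2 − r_1²) / (1 − r_1²)
r_1² = (0.596)² = 0.355216
Numerator = 0.29 − 0.3552 = -0.0652; denominator = 1 − 0.3552 = 0.6448
φ_{22} = -0.0652 / 0.6448 = -0.101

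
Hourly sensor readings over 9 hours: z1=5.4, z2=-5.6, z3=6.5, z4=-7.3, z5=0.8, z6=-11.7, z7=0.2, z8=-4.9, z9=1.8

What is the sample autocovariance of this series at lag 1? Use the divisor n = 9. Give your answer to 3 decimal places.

-20.035

Mean z̄ = (5.4 − 5.6 + 6.5 − 7.3 + 0.8 − 11.7 + 0.2 − 4.9 + 1.8)/9 = -1.6444
Σ_{t=1}^{8}(z_t−z̄)(z_{t+1}−z̄) = -180.3120
γ_1 = -180.3120 / 9 = -20.035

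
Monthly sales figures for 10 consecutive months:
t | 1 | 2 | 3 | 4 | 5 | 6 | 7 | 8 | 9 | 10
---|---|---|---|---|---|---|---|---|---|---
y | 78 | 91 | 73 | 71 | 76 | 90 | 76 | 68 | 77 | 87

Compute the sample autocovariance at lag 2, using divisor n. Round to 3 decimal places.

Mean ȳ = (78 + 91 + 73 + 71 + 76 + 90 + 76 + 68 + 77 + 87)/10 = 78.7000
Σ_{t=1}^{8}(y_t−ȳ)(y_{t+2}−ȳ) = -360.1800
γ_2 = -360.1800 / 10 = -36.018

-36.018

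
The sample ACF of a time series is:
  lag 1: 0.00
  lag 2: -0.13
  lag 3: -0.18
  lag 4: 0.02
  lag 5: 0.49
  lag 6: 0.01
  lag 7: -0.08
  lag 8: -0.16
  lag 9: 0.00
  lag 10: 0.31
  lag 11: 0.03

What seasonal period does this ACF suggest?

5

The largest autocorrelation is r_5 = 0.49, with a weaker echo at lag 10 (0.31); the remaining lags stay at or below 0.03.
The dominant spike at lag 5 indicates a seasonal period of 5.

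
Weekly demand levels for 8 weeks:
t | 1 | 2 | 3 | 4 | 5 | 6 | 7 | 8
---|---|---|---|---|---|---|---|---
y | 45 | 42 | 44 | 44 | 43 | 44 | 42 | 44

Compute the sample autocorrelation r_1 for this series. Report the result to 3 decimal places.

-0.594

Mean ȳ = (45 + 42 + 44 + 44 + 43 + 44 + 42 + 44)/8 = 43.5000
Numerator Σ_{t=1}^{7}(y_t−ȳ)(y_{t+1}−ȳ) = -4.7500
Denominator Σ(y_t−ȳ)² = 8.0000
r_1 = -4.7500 / 8.0000 = -0.594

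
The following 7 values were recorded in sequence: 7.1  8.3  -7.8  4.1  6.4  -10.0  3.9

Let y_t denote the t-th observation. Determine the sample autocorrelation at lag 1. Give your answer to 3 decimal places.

Mean ȳ = (7.1 + 8.3 − 7.8 + 4.1 + 6.4 − 10.0 + 3.9)/7 = 1.7143
Deviations from mean: 5.3857, 6.5857, -9.5143, 2.3857, 4.6857, -11.7143, 2.1857
Numerator Σ_{t=1}^{6}(y_t−ȳ)(y_{t+1}−ȳ) = -119.2031
Denominator Σ(y_t−ȳ)² = 332.5486
r_1 = -119.2031 / 332.5486 = -0.358

-0.358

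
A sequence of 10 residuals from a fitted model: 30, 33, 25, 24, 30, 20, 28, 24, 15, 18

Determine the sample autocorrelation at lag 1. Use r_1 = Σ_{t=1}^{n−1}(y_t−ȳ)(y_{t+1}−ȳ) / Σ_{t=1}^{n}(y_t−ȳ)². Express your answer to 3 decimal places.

0.240

Mean ȳ = (30 + 33 + 25 + 24 + 30 + 20 + 28 + 24 + 15 + 18)/10 = 24.7000
Numerator Σ_{t=1}^{9}(y_t−ȳ)(y_{t+1}−ȳ) = 71.6100
Denominator Σ(y_t−ȳ)² = 298.1000
r_1 = 71.6100 / 298.1000 = 0.240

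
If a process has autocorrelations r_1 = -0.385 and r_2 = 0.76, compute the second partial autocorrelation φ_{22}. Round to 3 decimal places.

0.718

φ_{22} = (r_2 − r_1²) / (1 − r_1²)
r_1² = (-0.385)² = 0.148225
Numerator = 0.76 − 0.1482 = 0.6118; denominator = 1 − 0.1482 = 0.8518
φ_{22} = 0.6118 / 0.8518 = 0.718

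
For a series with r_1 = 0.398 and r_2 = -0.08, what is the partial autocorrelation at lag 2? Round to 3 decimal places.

-0.283

φ_{22} = (r_2 − r_1²) / (1 − r_1²)
r_1² = (0.398)² = 0.158404
Numerator = -0.08 − 0.1584 = -0.2384; denominator = 1 − 0.1584 = 0.8416
φ_{22} = -0.2384 / 0.8416 = -0.283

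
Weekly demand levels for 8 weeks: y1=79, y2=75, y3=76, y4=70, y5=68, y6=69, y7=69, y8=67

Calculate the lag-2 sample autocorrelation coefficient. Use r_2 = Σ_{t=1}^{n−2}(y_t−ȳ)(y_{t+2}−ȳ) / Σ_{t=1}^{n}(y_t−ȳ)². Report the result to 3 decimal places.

0.271

Mean ȳ = (79 + 75 + 76 + 70 + 68 + 69 + 69 + 67)/8 = 71.6250
Deviations from mean: 7.3750, 3.3750, 4.3750, -1.6250, -3.6250, -2.6250, -2.6250, -4.6250
Σ(y_t−ȳ)(y_{t+2}−ȳ) = (32.2656) + (-5.4844) + (-15.8594) + (4.2656) + (9.5156) + (12.1406) = 36.8438
Denominator Σ(y_t−ȳ)² = 135.8750
r_2 = 36.8438 / 135.8750 = 0.271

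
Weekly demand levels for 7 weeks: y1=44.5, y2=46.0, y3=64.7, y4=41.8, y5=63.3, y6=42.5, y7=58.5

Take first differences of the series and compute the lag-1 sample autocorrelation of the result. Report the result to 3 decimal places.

First differences Δy: 1.5, 18.7, -22.9, 21.5, -20.8, 16.0
Mean of differences = 2.3333
Numerator Σ(Δy_t−Δȳ)(Δy_{t+1}−Δȳ) = -1669.8078
Denominator Σ(Δy_t−Δȳ)² = 1994.5733
r_1(Δy) = -1669.8078 / 1994.5733 = -0.837

-0.837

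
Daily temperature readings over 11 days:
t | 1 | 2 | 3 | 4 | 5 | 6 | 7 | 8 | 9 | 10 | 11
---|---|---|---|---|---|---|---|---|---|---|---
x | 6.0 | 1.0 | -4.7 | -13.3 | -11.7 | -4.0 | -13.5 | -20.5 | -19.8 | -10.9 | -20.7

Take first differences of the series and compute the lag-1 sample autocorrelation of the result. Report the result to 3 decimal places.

-0.127

First differences Δx: -5.0, -5.7, -8.6, 1.6, 7.7, -9.5, -7.0, 0.7, 8.9, -9.8
Mean of differences = -2.6700
Numerator Σ(Δx_t−Δx̄)(Δx_{t+1}−Δx̄) = -55.3619
Denominator Σ(Δx_t−Δx̄)² = 437.0010
r_1(Δx) = -55.3619 / 437.0010 = -0.127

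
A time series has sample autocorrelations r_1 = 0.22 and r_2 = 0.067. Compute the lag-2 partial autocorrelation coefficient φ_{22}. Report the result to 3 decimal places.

φ_{22} = (r_2 − r_1²) / (1 − r_1²)
r_1² = (0.22)² = 0.0484
Numerator = 0.067 − 0.0484 = 0.0186; denominator = 1 − 0.0484 = 0.9516
φ_{22} = 0.0186 / 0.9516 = 0.020

0.020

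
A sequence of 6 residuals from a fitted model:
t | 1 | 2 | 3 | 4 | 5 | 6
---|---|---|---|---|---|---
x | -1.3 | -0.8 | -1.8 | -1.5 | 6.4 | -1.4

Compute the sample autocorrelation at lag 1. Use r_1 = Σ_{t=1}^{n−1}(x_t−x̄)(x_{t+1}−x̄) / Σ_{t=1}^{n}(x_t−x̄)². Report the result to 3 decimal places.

Mean x̄ = (-1.3 − 0.8 − 1.8 − 1.5 + 6.4 − 1.4)/6 = -0.0667
Σ(x_t−x̄)(x_{t+1}−x̄) = (0.9044) + (1.2711) + (2.4844) + (-9.2689) + (-8.6222) = -13.2311
Denominator Σ(x_t−x̄)² = 50.7133
r_1 = -13.2311 / 50.7133 = -0.261

-0.261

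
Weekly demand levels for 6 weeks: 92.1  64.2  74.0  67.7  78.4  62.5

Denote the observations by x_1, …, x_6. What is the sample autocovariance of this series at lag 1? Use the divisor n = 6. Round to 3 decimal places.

-44.395

Mean x̄ = (92.1 + 64.2 + 74.0 + 67.7 + 78.4 + 62.5)/6 = 73.1500
Deviations: 18.9500, -8.9500, 0.8500, -5.4500, 5.2500, -10.6500
Σ_{t=1}^{5}(x_t−x̄)(x_{t+1}−x̄) = -266.3675
γ_1 = -266.3675 / 6 = -44.395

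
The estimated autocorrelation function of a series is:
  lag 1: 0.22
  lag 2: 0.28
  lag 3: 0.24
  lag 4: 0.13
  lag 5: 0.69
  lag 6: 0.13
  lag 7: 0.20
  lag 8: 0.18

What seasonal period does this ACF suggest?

The largest autocorrelation is r_5 = 0.69; the remaining lags stay at or below 0.28.
The dominant spike at lag 5 indicates a seasonal period of 5.

5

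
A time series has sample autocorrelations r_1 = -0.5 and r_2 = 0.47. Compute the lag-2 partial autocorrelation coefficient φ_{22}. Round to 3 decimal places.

0.293

φ_{22} = (r_2 − r_1²) / (1 − r_1²)
r_1² = (-0.5)² = 0.25
Numerator = 0.47 − 0.2500 = 0.2200; denominator = 1 − 0.2500 = 0.7500
φ_{22} = 0.2200 / 0.7500 = 0.293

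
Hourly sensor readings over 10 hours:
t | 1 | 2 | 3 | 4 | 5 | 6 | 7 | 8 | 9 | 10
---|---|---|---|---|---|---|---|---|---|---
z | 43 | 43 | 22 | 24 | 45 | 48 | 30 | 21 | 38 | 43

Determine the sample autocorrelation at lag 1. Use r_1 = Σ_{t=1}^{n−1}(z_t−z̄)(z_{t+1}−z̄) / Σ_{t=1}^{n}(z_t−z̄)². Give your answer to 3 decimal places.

Mean z̄ = (43 + 43 + 22 + 24 + 45 + 48 + 30 + 21 + 38 + 43)/10 = 35.7000
Numerator Σ_{t=1}^{9}(z_t−z̄)(z_{t+1}−z̄) = 115.8100
Denominator Σ(z_t−z̄)² = 976.1000
r_1 = 115.8100 / 976.1000 = 0.119

0.119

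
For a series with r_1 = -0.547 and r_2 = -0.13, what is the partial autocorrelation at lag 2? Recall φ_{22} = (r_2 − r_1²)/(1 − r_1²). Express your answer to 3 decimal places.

φ_{22} = (r_2 − r_1²) / (1 − r_1²)
r_1² = (-0.547)² = 0.299209
Numerator = -0.13 − 0.2992 = -0.4292; denominator = 1 − 0.2992 = 0.7008
φ_{22} = -0.4292 / 0.7008 = -0.612

-0.612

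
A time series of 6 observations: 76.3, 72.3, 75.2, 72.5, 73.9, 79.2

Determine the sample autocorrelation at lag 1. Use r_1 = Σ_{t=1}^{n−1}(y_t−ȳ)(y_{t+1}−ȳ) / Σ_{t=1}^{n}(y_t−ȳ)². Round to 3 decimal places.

-0.207

Mean ȳ = (76.3 + 72.3 + 75.2 + 72.5 + 73.9 + 79.2)/6 = 74.9000
Σ(y_t−ȳ)(y_{t+1}−ȳ) = (-3.6400) + (-0.7800) + (-0.7200) + (2.4000) + (-4.3000) = -7.0400
Denominator Σ(y_t−ȳ)² = 34.0600
r_1 = -7.0400 / 34.0600 = -0.207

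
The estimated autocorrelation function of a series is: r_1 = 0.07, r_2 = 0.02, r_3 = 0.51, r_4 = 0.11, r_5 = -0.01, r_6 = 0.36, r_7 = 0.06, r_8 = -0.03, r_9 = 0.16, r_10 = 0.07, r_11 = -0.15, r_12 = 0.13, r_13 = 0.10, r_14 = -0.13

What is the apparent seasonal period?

3

The largest autocorrelation is r_3 = 0.51, with weaker echoes at lags 6 (0.36) and 9 (0.16); the remaining lags stay at or below 0.13.
The dominant spike at lag 3 indicates a seasonal period of 3.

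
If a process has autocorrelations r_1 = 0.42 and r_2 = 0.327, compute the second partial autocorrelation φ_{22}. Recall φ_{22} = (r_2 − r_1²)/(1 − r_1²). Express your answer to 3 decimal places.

φ_{22} = (r_2 − r_1²) / (1 − r_1²)
r_1² = (0.42)² = 0.1764
Numerator = 0.327 − 0.1764 = 0.1506; denominator = 1 − 0.1764 = 0.8236
φ_{22} = 0.1506 / 0.8236 = 0.183

0.183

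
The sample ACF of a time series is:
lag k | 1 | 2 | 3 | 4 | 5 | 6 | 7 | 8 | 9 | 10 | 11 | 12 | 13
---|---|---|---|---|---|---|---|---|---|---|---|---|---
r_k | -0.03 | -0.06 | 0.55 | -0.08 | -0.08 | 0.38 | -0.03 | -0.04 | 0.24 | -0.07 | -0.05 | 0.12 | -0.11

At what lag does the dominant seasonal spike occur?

The largest autocorrelation is r_3 = 0.55, with weaker echoes at lags 6 (0.38) and 9 (0.24); the remaining lags stay at or below 0.12.
The dominant spike at lag 3 indicates a seasonal period of 3.

3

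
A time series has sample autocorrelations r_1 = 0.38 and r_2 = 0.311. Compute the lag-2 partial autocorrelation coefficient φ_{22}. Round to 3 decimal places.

φ_{22} = (r_2 − r_1²) / (1 − r_1²)
r_1² = (0.38)² = 0.1444
Numerator = 0.311 − 0.1444 = 0.1666; denominator = 1 − 0.1444 = 0.8556
φ_{22} = 0.1666 / 0.8556 = 0.195

0.195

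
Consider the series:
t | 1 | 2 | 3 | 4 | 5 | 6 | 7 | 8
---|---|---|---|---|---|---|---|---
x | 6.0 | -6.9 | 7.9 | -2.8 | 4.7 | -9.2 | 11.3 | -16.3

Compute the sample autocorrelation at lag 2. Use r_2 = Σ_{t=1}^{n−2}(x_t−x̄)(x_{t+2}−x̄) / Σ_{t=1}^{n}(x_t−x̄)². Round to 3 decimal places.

Mean x̄ = (6.0 − 6.9 + 7.9 − 2.8 + 4.7 − 9.2 + 11.3 − 16.3)/8 = -0.6625
Deviations from mean: 6.6625, -6.2375, 8.5625, -2.1375, 5.3625, -8.5375, 11.9625, -15.6375
Σ(x_t−x̄)(x_{t+2}−x̄) = (57.0477) + (13.3327) + (45.9164) + (18.2489) + (64.1489) + (133.5052) = 332.1997
Denominator Σ(x_t−x̄)² = 650.4588
r_2 = 332.1997 / 650.4588 = 0.511

0.511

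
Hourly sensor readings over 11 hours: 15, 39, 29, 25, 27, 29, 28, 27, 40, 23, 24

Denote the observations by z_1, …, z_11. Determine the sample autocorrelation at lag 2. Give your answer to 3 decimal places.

Mean z̄ = (15 + 39 + 29 + 25 + 27 + 29 + 28 + 27 + 40 + 23 + 24)/11 = 27.8182
Numerator Σ_{t=1}^{9}(z_t−z̄)(z_{t+2}−z̄) = -92.4298
Denominator Σ(z_t−z̄)² = 487.6364
r_2 = -92.4298 / 487.6364 = -0.190

-0.190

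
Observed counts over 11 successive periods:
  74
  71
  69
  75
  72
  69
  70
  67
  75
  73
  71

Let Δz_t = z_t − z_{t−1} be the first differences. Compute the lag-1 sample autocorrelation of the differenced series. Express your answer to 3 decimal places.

First differences Δz: -3, -2, 6, -3, -3, 1, -3, 8, -2, -2
Mean of differences = -0.3000
Numerator Σ(Δz_t−Δz̄)(Δz_{t+1}−Δz̄) = -56.4900
Denominator Σ(Δz_t−Δz̄)² = 148.1000
r_1(Δz) = -56.4900 / 148.1000 = -0.381

-0.381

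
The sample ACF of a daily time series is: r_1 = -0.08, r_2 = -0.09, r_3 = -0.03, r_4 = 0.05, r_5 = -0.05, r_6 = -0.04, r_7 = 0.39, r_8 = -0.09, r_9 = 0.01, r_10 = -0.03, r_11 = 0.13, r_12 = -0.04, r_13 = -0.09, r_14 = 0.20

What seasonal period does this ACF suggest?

The largest autocorrelation is r_7 = 0.39, with a weaker echo at lag 14 (0.20); the remaining lags stay at or below 0.13.
The dominant spike at lag 7 indicates a seasonal period of 7.

7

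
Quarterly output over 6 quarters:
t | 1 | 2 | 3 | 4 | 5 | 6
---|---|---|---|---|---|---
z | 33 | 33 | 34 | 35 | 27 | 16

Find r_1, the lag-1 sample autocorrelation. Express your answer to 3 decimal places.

0.269

Mean z̄ = (33 + 33 + 34 + 35 + 27 + 16)/6 = 29.6667
Σ(z_t−z̄)(z_{t+1}−z̄) = (11.1111) + (14.4444) + (23.1111) + (-14.2222) + (36.4444) = 70.8889
Denominator Σ(z_t−z̄)² = 263.3333
r_1 = 70.8889 / 263.3333 = 0.269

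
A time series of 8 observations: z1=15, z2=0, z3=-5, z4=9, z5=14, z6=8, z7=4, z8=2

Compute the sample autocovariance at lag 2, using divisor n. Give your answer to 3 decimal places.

Mean z̄ = (15 + 0 − 5 + 9 + 14 + 8 + 4 + 2)/8 = 5.8750
Σ_{t=1}^{6}(z_t−z̄)(z_{t+2}−z̄) = -222.7813
γ_2 = -222.7813 / 8 = -27.848

-27.848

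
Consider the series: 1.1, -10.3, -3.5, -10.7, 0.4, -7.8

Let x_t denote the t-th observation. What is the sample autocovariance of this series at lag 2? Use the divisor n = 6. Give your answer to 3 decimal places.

10.471

Mean x̄ = (1.1 − 10.3 − 3.5 − 10.7 + 0.4 − 7.8)/6 = -5.1333
Deviations: 6.2333, -5.1667, 1.6333, -5.5667, 5.5333, -2.6667
Σ_{t=1}^{4}(x_t−x̄)(x_{t+2}−x̄) = 62.8244
γ_2 = 62.8244 / 6 = 10.471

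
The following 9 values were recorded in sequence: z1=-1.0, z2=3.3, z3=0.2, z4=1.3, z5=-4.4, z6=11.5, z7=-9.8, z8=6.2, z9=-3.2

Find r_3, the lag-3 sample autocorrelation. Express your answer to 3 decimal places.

-0.308

Mean z̄ = (-1.0 + 3.3 + 0.2 + 1.3 − 4.4 + 11.5 − 9.8 + 6.2 − 3.2)/9 = 0.4556
Numerator Σ_{t=1}^{6}(z_t−z̄)(z_{t+3}−z̄) = -94.7893
Denominator Σ(z_t−z̄)² = 308.0822
r_3 = -94.7893 / 308.0822 = -0.308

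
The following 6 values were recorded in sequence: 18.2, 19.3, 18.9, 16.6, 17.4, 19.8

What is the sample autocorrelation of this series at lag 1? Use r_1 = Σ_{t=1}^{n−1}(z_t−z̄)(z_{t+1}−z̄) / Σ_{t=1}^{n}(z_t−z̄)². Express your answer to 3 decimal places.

Mean z̄ = (18.2 + 19.3 + 18.9 + 16.6 + 17.4 + 19.8)/6 = 18.3667
Deviations from mean: -0.1667, 0.9333, 0.5333, -1.7667, -0.9667, 1.4333
Numerator Σ_{t=1}^{5}(z_t−z̄)(z_{t+1}−z̄) = -0.2778
Denominator Σ(z_t−z̄)² = 7.2933
r_1 = -0.2778 / 7.2933 = -0.038

-0.038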